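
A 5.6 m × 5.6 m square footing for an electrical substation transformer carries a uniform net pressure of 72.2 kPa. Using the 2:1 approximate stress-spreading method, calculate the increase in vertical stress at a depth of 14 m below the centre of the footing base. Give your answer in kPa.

Δσ_z ≈ 5.89 kPa

By the 2:1 method the load spreads at 1 horizontal : 2 vertical, so at depth z the loaded area has grown by z in each plan dimension:
Δσ = qBL/((B+z)(L+z)) = 72.2×5.6×5.6/((5.6+14)(5.6+14)) = 5.8939 kPa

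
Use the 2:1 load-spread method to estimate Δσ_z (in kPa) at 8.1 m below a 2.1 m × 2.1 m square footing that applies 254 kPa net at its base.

By the 2:1 method the load spreads at 1 horizontal : 2 vertical, so at depth z the loaded area has grown by z in each plan dimension:
Δσ = qBL/((B+z)(L+z)) = 254×2.1×2.1/((2.1+8.1)(2.1+8.1)) = 10.766 kPa

Δσ_z ≈ 10.8 kPa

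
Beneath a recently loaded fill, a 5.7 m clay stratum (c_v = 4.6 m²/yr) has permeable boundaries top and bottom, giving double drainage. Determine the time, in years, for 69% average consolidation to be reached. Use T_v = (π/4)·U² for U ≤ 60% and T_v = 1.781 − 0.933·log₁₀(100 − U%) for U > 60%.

Drainage path length: H_d = H/2 = 2.85 m (double drainage).
U > 60%: T_v = 1.781 − 0.933·log₁₀(100 − 69) = 0.38956.
t = T_v·H_d²/c_v = 0.38956×2.85²/4.6 = 0.6879 years.

t ≈ 0.688 years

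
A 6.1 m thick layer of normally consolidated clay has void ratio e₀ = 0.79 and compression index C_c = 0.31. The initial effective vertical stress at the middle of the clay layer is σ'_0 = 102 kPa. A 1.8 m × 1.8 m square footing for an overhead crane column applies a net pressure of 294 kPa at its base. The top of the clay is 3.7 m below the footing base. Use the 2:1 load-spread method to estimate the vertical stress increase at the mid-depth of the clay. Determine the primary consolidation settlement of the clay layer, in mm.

S_c ≈ 55.2 mm

Mid-depth of clay below the footing base: z = 3.7 + 6.1/2 = 6.75 m.
Stress increase at mid-clay by the 2:1 spreading method:
Δσ = qBL/((B+z)(L+z)) = 294×1.8×1.8/((1.8+6.75)(1.8+6.75)) = 13.03 kPa
Final effective stress: σ'_f = σ'_0 + Δσ = 102 + 13.03 = 115.03 kPa.
Normally consolidated clay, so the full stress increment lies on the virgin compression line:
S_c = C_c·H/(1+e₀)·log₁₀(σ'_f/σ'_0) = 0.31×6.1/(1+0.79)×log₁₀(115.03/102)
    = 1.0564 × 0.052211 = 0.05516 m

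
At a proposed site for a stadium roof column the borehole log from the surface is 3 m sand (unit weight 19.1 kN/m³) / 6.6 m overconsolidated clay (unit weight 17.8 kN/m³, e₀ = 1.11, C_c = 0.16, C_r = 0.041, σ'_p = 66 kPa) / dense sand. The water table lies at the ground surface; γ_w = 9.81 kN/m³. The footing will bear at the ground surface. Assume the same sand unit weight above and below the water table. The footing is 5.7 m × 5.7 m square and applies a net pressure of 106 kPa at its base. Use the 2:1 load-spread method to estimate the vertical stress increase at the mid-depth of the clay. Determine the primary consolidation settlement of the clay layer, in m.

Mid-depth of clay below the ground surface: z = 3 + 6.6/2 = 6.3 m.
Total vertical stress at mid-clay: σ_v = 19.1×3 + 17.8×3.3 = 116.04 kPa.
Pore pressure: u = 9.81×(6.3 − 0) = 61.803 kPa.
Initial effective stress: σ'_0 = σ_v − u = 116.04 − 61.803 = 54.237 kPa.
Stress increase at mid-clay by the 2:1 spreading method:
Δσ = qBL/((B+z)(L+z)) = 106×5.7×5.7/((5.7+6.3)(5.7+6.3)) = 23.916 kPa
Final effective stress: σ'_f = 54.237 + 23.916 = 78.153 kPa.
σ'_f = 78.153 > σ'_p = 66 kPa, so the stress path crosses the preconsolidation pressure — recompression up to σ'_p, then virgin compression beyond:
S_c = H/(1+e₀)·[C_r·log₁₀(σ'_p/σ'_0) + C_c·log₁₀(σ'_f/σ'_p)]
    = 6.6/2.11 × [0.041×log₁₀(66/54.237) + 0.16×log₁₀(78.153/66)]
    = 3.128 × [0.0034952 + 0.011744] = 0.04767 m

S_c ≈ 0.0477 m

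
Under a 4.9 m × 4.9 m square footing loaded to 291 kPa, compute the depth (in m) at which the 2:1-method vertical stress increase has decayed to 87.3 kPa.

2:1 spreading — at depth z the loaded area has grown by z in each plan dimension:
qB²/(B+z)² = Δσ_z ⇒ z = B(√(q/Δσ_z) − 1) = 4.9×(√(291/87.3) − 1) = 4.046 m

z ≈ 4.05 m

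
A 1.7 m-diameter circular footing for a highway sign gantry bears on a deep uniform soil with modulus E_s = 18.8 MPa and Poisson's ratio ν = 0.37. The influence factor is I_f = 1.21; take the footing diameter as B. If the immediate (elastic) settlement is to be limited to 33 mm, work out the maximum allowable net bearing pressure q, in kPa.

q ≈ 349 kPa

E_s = 18.8 MPa = 18800 kPa.
S_e = q·B·(1−ν²)/E_s · I_f  ⇒  q = S_e·E_s / (B·(1−ν²)·I_f).
q = 0.033 × 18800 / (1.7 × 0.8631 × 1.21) = 349.4 kPa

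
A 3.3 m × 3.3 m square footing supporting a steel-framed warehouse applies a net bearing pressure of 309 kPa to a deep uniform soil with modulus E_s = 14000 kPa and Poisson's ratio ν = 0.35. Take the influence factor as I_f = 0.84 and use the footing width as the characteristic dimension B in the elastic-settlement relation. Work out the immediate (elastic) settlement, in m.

S_e ≈ 0.0537 m

Immediate (elastic) settlement: S_e = q·B·(1−ν²)/E_s · I_f.
S_e = 309 × 3.3 × (1 − 0.35²) / 14000 × 0.84
    = 309 × 3.3 × 0.8775 / 14000 × 0.84
    = 0.05369 m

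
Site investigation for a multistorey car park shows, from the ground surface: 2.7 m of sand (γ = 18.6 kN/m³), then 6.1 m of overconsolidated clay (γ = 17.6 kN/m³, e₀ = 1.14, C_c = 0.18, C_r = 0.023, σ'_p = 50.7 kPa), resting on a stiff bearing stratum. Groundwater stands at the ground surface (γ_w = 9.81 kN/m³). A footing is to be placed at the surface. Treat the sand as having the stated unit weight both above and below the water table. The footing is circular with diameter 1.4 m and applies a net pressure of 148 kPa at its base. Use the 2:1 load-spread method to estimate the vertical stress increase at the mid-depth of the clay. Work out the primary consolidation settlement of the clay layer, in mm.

Mid-depth of clay below the ground surface: z = 2.7 + 6.1/2 = 5.75 m.
Total vertical stress at mid-clay: σ_v = 18.6×2.7 + 17.6×3.05 = 103.9 kPa.
Pore pressure: u = 9.81×(5.75 − 0) = 56.408 kPa.
Initial effective stress: σ'_0 = σ_v − u = 103.9 − 56.408 = 47.492 kPa.
Stress increase at mid-clay by the 2:1 spreading method:
Δσ ≈ qD²/(D+z)² = 148×1.4²/(1.4+5.75)² = 5.6742 kPa
Final effective stress: σ'_f = 47.492 + 5.6742 = 53.166 kPa.
σ'_f = 53.166 > σ'_p = 50.7 kPa, so the stress path crosses the preconsolidation pressure — recompression up to σ'_p, then virgin compression beyond:
S_c = H/(1+e₀)·[C_r·log₁₀(σ'_p/σ'_0) + C_c·log₁₀(σ'_f/σ'_p)]
    = 6.1/2.14 × [0.023×log₁₀(50.7/47.492) + 0.18×log₁₀(53.166/50.7)]
    = 2.8505 × [0.00065291 + 0.0037127] = 0.01244 m

S_c ≈ 12.4 mm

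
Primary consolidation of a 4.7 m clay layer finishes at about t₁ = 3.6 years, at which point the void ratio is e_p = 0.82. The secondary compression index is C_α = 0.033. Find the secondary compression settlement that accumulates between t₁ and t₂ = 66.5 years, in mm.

S_s ≈ 108 mm

Secondary compression: S_s = C_α·H/(1+e_p)·log₁₀(t₂/t₁)
S_s = 0.033×4.7/(1+0.82)×log₁₀(66.5/3.6)
    = 0.08522 × 1.267 = 0.1079 m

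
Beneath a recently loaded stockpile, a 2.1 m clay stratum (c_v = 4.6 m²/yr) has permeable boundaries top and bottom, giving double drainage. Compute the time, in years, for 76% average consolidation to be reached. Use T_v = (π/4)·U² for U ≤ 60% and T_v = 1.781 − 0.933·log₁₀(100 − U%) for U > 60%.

Drainage path length: H_d = H/2 = 1.05 m (double drainage).
U > 60%: T_v = 1.781 − 0.933·log₁₀(100 − 76) = 0.49326.
t = T_v·H_d²/c_v = 0.49326×1.05²/4.6 = 0.1182 years.

t ≈ 0.118 years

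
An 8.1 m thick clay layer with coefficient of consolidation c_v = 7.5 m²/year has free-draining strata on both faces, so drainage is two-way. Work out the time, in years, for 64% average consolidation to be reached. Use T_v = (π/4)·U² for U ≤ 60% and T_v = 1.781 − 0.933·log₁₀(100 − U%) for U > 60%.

t ≈ 0.719 years

Drainage path length: H_d = H/2 = 4.05 m (double drainage).
U > 60%: T_v = 1.781 − 0.933·log₁₀(100 − 64) = 0.32897.
t = T_v·H_d²/c_v = 0.32897×4.05²/7.5 = 0.7195 years.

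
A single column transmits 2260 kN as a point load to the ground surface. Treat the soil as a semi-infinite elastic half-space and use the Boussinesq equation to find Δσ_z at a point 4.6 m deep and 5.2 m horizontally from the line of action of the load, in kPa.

Δσ_z ≈ 6.51 kPa

Boussinesq vertical stress below a point load on an elastic half-space:
Δσ_z = 3P/(2πz²) · [1 + (r/z)²]^(−5/2)
r/z = 5.2/4.6 = 1.1304; [1+(r/z)²]^(−5/2) = 0.12769.
Δσ_z = 3×2260/(2π×4.6²) × 0.12769 = 50.996 × 0.12769 = 6.512 kPa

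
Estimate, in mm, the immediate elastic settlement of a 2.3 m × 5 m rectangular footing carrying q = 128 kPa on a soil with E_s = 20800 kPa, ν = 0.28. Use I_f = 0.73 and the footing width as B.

S_e ≈ 9.52 mm

Immediate (elastic) settlement: S_e = q·B·(1−ν²)/E_s · I_f.
S_e = 128 × 2.3 × (1 − 0.28²) / 20800 × 0.73
    = 128 × 2.3 × 0.9216 / 20800 × 0.73
    = 0.009522 m = 9.522 mm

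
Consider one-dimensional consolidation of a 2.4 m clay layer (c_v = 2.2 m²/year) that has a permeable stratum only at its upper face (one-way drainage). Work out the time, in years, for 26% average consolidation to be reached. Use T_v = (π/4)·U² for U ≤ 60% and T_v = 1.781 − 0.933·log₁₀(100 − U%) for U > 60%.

Drainage path length: H_d = H = 2.4 m (single drainage).
U ≤ 60%: T_v = (π/4)·U² = (π/4)×0.26² = 0.053093.
t = T_v·H_d²/c_v = 0.053093×2.4²/2.2 = 0.139 years.

t ≈ 0.139 years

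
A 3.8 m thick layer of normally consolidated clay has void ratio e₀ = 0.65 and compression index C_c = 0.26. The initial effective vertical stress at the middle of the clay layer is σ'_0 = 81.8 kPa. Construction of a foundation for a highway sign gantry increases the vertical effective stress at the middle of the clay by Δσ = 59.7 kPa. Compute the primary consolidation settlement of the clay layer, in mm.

Final effective stress: σ'_f = σ'_0 + Δσ = 81.8 + 59.7 = 141.5 kPa.
Normally consolidated clay, so the full stress increment lies on the virgin compression line:
S_c = C_c·H/(1+e₀)·log₁₀(σ'_f/σ'_0) = 0.26×3.8/(1+0.65)×log₁₀(141.5/81.8)
    = 0.59879 × 0.238 = 0.1425 m

S_c ≈ 143 mm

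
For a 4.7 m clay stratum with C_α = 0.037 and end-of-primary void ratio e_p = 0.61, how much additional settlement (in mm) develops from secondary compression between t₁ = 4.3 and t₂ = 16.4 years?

S_s ≈ 62.8 mm

Secondary compression: S_s = C_α·H/(1+e_p)·log₁₀(t₂/t₁)
S_s = 0.037×4.7/(1+0.61)×log₁₀(16.4/4.3)
    = 0.108 × 0.5814 = 0.0628 m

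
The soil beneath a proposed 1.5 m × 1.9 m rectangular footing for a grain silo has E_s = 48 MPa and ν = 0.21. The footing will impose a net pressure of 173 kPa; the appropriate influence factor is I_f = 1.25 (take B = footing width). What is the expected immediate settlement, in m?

Immediate (elastic) settlement: S_e = q·B·(1−ν²)/E_s · I_f.
E_s = 48 MPa = 48000 kPa.
S_e = 173 × 1.5 × (1 − 0.21²) / 48000 × 1.25
    = 173 × 1.5 × 0.9559 / 48000 × 1.25
    = 0.00646 m

S_e ≈ 0.00646 m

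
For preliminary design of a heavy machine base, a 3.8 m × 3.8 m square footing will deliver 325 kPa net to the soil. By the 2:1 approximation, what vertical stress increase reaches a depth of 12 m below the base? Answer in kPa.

Δσ_z ≈ 18.8 kPa

By the 2:1 method the load spreads at 1 horizontal : 2 vertical, so at depth z the loaded area has grown by z in each plan dimension:
Δσ = qBL/((B+z)(L+z)) = 325×3.8×3.8/((3.8+12)(3.8+12)) = 18.799 kPa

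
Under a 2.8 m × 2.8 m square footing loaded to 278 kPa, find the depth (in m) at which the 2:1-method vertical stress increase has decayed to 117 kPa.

2:1 spreading — at depth z the loaded area has grown by z in each plan dimension:
qB²/(B+z)² = Δσ_z ⇒ z = B(√(q/Δσ_z) − 1) = 2.8×(√(278/117) − 1) = 1.516 m

z ≈ 1.52 m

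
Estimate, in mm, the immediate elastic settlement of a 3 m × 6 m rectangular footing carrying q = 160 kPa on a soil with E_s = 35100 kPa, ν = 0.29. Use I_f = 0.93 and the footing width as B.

S_e ≈ 11.6 mm

Immediate (elastic) settlement: S_e = q·B·(1−ν²)/E_s · I_f.
S_e = 160 × 3 × (1 − 0.29²) / 35100 × 0.93
    = 160 × 3 × 0.9159 / 35100 × 0.93
    = 0.01165 m = 11.65 mm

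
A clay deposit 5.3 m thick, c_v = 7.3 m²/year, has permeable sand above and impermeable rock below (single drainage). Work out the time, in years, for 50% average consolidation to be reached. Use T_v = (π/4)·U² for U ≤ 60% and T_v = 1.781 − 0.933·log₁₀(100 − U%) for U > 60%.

t ≈ 0.756 years

Drainage path length: H_d = H = 5.3 m (single drainage).
U ≤ 60%: T_v = (π/4)·U² = (π/4)×0.5² = 0.19635.
t = T_v·H_d²/c_v = 0.19635×5.3²/7.3 = 0.7555 years.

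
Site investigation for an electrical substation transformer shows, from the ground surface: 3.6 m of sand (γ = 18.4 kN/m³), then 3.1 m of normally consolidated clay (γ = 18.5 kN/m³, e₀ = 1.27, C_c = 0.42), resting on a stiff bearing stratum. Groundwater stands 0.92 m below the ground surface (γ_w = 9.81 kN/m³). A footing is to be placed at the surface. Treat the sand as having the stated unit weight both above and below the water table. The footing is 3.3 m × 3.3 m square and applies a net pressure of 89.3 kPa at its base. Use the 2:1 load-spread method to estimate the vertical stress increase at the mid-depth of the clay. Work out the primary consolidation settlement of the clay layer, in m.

S_c ≈ 0.0566 m

Mid-depth of clay below the ground surface: z = 3.6 + 3.1/2 = 5.15 m.
Total vertical stress at mid-clay: σ_v = 18.4×3.6 + 18.5×1.55 = 94.915 kPa.
Pore pressure: u = 9.81×(5.15 − 0.92) = 41.496 kPa.
Initial effective stress: σ'_0 = σ_v − u = 94.915 − 41.496 = 53.419 kPa.
Stress increase at mid-clay by the 2:1 spreading method:
Δσ = qBL/((B+z)(L+z)) = 89.3×3.3×3.3/((3.3+5.15)(3.3+5.15)) = 13.62 kPa
Final effective stress: σ'_f = σ'_0 + Δσ = 53.419 + 13.62 = 67.039 kPa.
Normally consolidated clay, so the full stress increment lies on the virgin compression line:
S_c = C_c·H/(1+e₀)·log₁₀(σ'_f/σ'_0) = 0.42×3.1/(1+1.27)×log₁₀(67.039/53.419)
    = 0.57357 × 0.098632 = 0.05657 m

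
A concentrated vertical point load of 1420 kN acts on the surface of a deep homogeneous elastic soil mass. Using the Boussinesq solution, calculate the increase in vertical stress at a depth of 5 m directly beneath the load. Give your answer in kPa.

Boussinesq vertical stress below a point load on an elastic half-space:
Δσ_z = 3P/(2πz²) · [1 + (r/z)²]^(−5/2)
r/z = 0/5 = 0; [1+(r/z)²]^(−5/2) = 1.
Δσ_z = 3×1420/(2π×5²) × 1 = 27.12 × 1 = 27.12 kPa

Δσ_z ≈ 27.1 kPa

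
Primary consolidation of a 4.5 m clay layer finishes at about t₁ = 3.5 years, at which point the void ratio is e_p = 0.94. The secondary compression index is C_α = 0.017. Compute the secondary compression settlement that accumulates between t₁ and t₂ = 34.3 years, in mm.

S_s ≈ 39.1 mm

Secondary compression: S_s = C_α·H/(1+e_p)·log₁₀(t₂/t₁)
S_s = 0.017×4.5/(1+0.94)×log₁₀(34.3/3.5)
    = 0.03943 × 0.9912 = 0.03909 m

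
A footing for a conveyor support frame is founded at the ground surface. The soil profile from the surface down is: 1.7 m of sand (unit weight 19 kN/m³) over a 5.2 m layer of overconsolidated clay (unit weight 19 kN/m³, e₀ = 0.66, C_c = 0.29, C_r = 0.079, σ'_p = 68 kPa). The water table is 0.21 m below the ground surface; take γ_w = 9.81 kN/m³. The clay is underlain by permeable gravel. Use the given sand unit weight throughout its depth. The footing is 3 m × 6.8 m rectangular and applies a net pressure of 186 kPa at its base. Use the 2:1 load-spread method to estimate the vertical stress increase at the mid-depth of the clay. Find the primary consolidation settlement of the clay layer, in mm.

S_c ≈ 156 mm

Mid-depth of clay below the ground surface: z = 1.7 + 5.2/2 = 4.3 m.
Total vertical stress at mid-clay: σ_v = 19×1.7 + 19×2.6 = 81.7 kPa.
Pore pressure: u = 9.81×(4.3 − 0.21) = 40.123 kPa.
Initial effective stress: σ'_0 = σ_v − u = 81.7 − 40.123 = 41.577 kPa.
Stress increase at mid-clay by the 2:1 spreading method:
Δσ = qBL/((B+z)(L+z)) = 186×3×6.8/((3+4.3)(6.8+4.3)) = 46.827 kPa
Final effective stress: σ'_f = 41.577 + 46.827 = 88.404 kPa.
σ'_f = 88.404 > σ'_p = 68 kPa, so the stress path crosses the preconsolidation pressure — recompression up to σ'_p, then virgin compression beyond:
S_c = H/(1+e₀)·[C_r·log₁₀(σ'_p/σ'_0) + C_c·log₁₀(σ'_f/σ'_p)]
    = 5.2/1.66 × [0.079×log₁₀(68/41.577) + 0.29×log₁₀(88.404/68)]
    = 3.1325 × [0.016879 + 0.033049] = 0.1564 m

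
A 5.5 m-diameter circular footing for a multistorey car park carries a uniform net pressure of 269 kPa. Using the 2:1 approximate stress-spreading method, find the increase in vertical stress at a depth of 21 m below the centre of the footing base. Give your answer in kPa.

Δσ_z ≈ 11.6 kPa

By the 2:1 method the load spreads at 1 horizontal : 2 vertical, so at depth z the loaded area has grown by z in each plan dimension:
Δσ ≈ qD²/(D+z)² = 269×5.5²/(5.5+21)² = 11.587 kPa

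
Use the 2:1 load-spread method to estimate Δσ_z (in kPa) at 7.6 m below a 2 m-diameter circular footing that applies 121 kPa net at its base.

Δσ_z ≈ 5.25 kPa

By the 2:1 method the load spreads at 1 horizontal : 2 vertical, so at depth z the loaded area has grown by z in each plan dimension:
Δσ ≈ qD²/(D+z)² = 121×2²/(2+7.6)² = 5.2517 kPa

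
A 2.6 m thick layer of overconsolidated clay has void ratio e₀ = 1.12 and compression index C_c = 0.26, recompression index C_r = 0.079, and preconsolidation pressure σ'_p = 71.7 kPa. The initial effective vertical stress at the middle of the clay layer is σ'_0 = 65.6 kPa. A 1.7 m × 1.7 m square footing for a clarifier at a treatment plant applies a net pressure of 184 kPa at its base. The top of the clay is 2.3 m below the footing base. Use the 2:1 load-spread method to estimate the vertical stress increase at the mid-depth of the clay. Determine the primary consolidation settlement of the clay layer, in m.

Mid-depth of clay below the footing base: z = 2.3 + 2.6/2 = 3.6 m.
Stress increase at mid-clay by the 2:1 spreading method:
Δσ = qBL/((B+z)(L+z)) = 184×1.7×1.7/((1.7+3.6)(1.7+3.6)) = 18.931 kPa
Final effective stress: σ'_f = 65.6 + 18.931 = 84.531 kPa.
σ'_f = 84.531 > σ'_p = 71.7 kPa, so the stress path crosses the preconsolidation pressure — recompression up to σ'_p, then virgin compression beyond:
S_c = H/(1+e₀)·[C_r·log₁₀(σ'_p/σ'_0) + C_c·log₁₀(σ'_f/σ'_p)]
    = 2.6/2.12 × [0.079×log₁₀(71.7/65.6) + 0.26×log₁₀(84.531/71.7)]
    = 1.2264 × [0.0030506 + 0.018589] = 0.02654 m

S_c ≈ 0.0265 m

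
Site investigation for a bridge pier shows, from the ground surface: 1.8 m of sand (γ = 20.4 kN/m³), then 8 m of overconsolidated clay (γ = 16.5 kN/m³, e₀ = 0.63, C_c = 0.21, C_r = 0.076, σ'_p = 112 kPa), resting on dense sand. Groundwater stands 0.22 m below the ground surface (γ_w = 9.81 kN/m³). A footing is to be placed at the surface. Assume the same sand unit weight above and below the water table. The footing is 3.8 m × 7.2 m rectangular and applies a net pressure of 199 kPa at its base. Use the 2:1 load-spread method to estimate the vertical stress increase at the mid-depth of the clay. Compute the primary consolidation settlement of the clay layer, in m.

S_c ≈ 0.105 m

Mid-depth of clay below the ground surface: z = 1.8 + 8/2 = 5.8 m.
Total vertical stress at mid-clay: σ_v = 20.4×1.8 + 16.5×4 = 102.72 kPa.
Pore pressure: u = 9.81×(5.8 − 0.22) = 54.74 kPa.
Initial effective stress: σ'_0 = σ_v − u = 102.72 − 54.74 = 47.98 kPa.
Stress increase at mid-clay by the 2:1 spreading method:
Δσ = qBL/((B+z)(L+z)) = 199×3.8×7.2/((3.8+5.8)(7.2+5.8)) = 43.627 kPa
Final effective stress: σ'_f = 47.98 + 43.627 = 91.607 kPa.
σ'_f = 91.607 ≤ σ'_p = 112 kPa, so the clay remains overconsolidated and only the recompression index applies:
S_c = C_r·H/(1+e₀)·log₁₀(σ'_f/σ'_0) = 0.076×8/1.63×log₁₀(91.607/47.98)
    = 0.37301 × 0.28087 = 0.1048 m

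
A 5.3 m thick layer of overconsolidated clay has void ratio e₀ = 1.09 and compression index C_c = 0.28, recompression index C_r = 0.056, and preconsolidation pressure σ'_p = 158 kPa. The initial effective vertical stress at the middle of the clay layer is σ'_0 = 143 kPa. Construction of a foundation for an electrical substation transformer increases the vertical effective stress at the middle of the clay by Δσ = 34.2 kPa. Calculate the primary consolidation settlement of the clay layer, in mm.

Final effective stress: σ'_f = 143 + 34.2 = 177.2 kPa.
σ'_f = 177.2 > σ'_p = 158 kPa, so the stress path crosses the preconsolidation pressure — recompression up to σ'_p, then virgin compression beyond:
S_c = H/(1+e₀)·[C_r·log₁₀(σ'_p/σ'_0) + C_c·log₁₀(σ'_f/σ'_p)]
    = 5.3/2.09 × [0.056×log₁₀(158/143) + 0.28×log₁₀(177.2/158)]
    = 2.5359 × [0.002426 + 0.013946] = 0.04152 m

S_c ≈ 41.5 mm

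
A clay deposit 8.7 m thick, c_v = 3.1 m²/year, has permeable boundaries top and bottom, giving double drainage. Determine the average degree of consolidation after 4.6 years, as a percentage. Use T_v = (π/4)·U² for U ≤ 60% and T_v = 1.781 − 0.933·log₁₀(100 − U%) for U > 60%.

Drainage path length: H_d = H/2 = 4.35 m (double drainage).
T_v = c_v·t/H_d² = 3.1×4.6/4.35² = 0.7536.
T_v = 0.7536 corresponds to the U > 60% branch:
U = 1 − 10^((1.781 − T_v)/0.933)/100 = 0.8738

U ≈ 87.4 %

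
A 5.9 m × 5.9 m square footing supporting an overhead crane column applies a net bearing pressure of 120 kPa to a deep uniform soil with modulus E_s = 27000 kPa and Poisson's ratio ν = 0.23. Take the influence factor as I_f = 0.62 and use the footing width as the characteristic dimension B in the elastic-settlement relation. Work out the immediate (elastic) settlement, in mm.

S_e ≈ 15.4 mm

Immediate (elastic) settlement: S_e = q·B·(1−ν²)/E_s · I_f.
S_e = 120 × 5.9 × (1 − 0.23²) / 27000 × 0.62
    = 120 × 5.9 × 0.9471 / 27000 × 0.62
    = 0.0154 m = 15.4 mm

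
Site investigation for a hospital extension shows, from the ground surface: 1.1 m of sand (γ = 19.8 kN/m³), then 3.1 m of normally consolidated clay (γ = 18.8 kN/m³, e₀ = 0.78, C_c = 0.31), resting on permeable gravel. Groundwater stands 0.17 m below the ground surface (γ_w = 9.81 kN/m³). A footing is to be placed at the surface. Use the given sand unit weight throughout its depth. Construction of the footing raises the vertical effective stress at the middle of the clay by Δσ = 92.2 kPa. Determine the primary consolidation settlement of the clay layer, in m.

Mid-depth of clay below the ground surface: z = 1.1 + 3.1/2 = 2.65 m.
Total vertical stress at mid-clay: σ_v = 19.8×1.1 + 18.8×1.55 = 50.92 kPa.
Pore pressure: u = 9.81×(2.65 − 0.17) = 24.329 kPa.
Initial effective stress: σ'_0 = σ_v − u = 50.92 − 24.329 = 26.591 kPa.
Final effective stress: σ'_f = σ'_0 + Δσ = 26.591 + 92.2 = 118.79 kPa.
Normally consolidated clay, so the full stress increment lies on the virgin compression line:
S_c = C_c·H/(1+e₀)·log₁₀(σ'_f/σ'_0) = 0.31×3.1/(1+0.78)×log₁₀(118.79/26.591)
    = 0.53989 × 0.65005 = 0.351 m

S_c ≈ 0.351 m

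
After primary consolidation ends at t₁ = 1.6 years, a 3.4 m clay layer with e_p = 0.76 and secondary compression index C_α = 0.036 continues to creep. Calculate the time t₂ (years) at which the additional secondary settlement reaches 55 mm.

S_s = C_α·H/(1+e_p)·log₁₀(t₂/t₁) ⇒ log₁₀(t₂/t₁) = S_s·(1+e_p)/(C_α·H).
log₁₀(t₂/t₁) = 0.055 × (1+0.76) / (0.036×3.4) = 0.7908
t₂ = t₁ × 10^0.7908 = 1.6 × 6.178 = 9.885 years

t₂ ≈ 9.88 years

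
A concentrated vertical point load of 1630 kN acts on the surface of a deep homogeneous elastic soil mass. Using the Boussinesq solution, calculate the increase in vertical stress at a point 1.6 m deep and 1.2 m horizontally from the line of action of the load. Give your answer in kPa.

Boussinesq vertical stress below a point load on an elastic half-space:
Δσ_z = 3P/(2πz²) · [1 + (r/z)²]^(−5/2)
r/z = 1.2/1.6 = 0.75; [1+(r/z)²]^(−5/2) = 0.32768.
Δσ_z = 3×1630/(2π×1.6²) × 0.32768 = 304.01 × 0.32768 = 99.62 kPa

Δσ_z ≈ 99.6 kPa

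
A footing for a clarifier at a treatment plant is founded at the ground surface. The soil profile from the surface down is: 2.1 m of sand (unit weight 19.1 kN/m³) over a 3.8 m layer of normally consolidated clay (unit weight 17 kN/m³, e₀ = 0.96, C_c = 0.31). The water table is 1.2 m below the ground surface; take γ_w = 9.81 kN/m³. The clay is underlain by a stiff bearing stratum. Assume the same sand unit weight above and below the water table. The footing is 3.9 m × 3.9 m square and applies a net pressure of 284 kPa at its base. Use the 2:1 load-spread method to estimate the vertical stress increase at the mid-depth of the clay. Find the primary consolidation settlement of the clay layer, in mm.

S_c ≈ 243 mm

Mid-depth of clay below the ground surface: z = 2.1 + 3.8/2 = 4 m.
Total vertical stress at mid-clay: σ_v = 19.1×2.1 + 17×1.9 = 72.41 kPa.
Pore pressure: u = 9.81×(4 − 1.2) = 27.468 kPa.
Initial effective stress: σ'_0 = σ_v − u = 72.41 − 27.468 = 44.942 kPa.
Stress increase at mid-clay by the 2:1 spreading method:
Δσ = qBL/((B+z)(L+z)) = 284×3.9×3.9/((3.9+4)(3.9+4)) = 69.214 kPa
Final effective stress: σ'_f = σ'_0 + Δσ = 44.942 + 69.214 = 114.16 kPa.
Normally consolidated clay, so the full stress increment lies on the virgin compression line:
S_c = C_c·H/(1+e₀)·log₁₀(σ'_f/σ'_0) = 0.31×3.8/(1+0.96)×log₁₀(114.16/44.942)
    = 0.60102 × 0.40486 = 0.2433 m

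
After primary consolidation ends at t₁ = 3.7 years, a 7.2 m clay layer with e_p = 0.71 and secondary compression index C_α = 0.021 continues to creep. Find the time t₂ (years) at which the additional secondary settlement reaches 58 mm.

S_s = C_α·H/(1+e_p)·log₁₀(t₂/t₁) ⇒ log₁₀(t₂/t₁) = S_s·(1+e_p)/(C_α·H).
log₁₀(t₂/t₁) = 0.058 × (1+0.71) / (0.021×7.2) = 0.656
t₂ = t₁ × 10^0.656 = 3.7 × 4.528 = 16.76 years

t₂ ≈ 16.8 years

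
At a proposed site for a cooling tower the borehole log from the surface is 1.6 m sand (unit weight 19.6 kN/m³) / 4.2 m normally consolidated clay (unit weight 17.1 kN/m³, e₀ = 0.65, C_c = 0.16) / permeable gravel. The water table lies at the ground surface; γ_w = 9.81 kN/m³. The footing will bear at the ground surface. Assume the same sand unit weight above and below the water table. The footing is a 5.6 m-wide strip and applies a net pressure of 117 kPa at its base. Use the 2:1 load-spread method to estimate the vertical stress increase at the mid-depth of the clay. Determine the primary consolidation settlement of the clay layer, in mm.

S_c ≈ 210 mm

Mid-depth of clay below the ground surface: z = 1.6 + 4.2/2 = 3.7 m.
Total vertical stress at mid-clay: σ_v = 19.6×1.6 + 17.1×2.1 = 67.27 kPa.
Pore pressure: u = 9.81×(3.7 − 0) = 36.297 kPa.
Initial effective stress: σ'_0 = σ_v − u = 67.27 − 36.297 = 30.973 kPa.
Stress increase at mid-clay by the 2:1 spreading method:
Δσ = qB/(B+z) = 117×5.6/(5.6+3.7) = 70.452 kPa
Final effective stress: σ'_f = σ'_0 + Δσ = 30.973 + 70.452 = 101.42 kPa.
Normally consolidated clay, so the full stress increment lies on the virgin compression line:
S_c = C_c·H/(1+e₀)·log₁₀(σ'_f/σ'_0) = 0.16×4.2/(1+0.65)×log₁₀(101.42/30.973)
    = 0.40727 × 0.51514 = 0.2098 m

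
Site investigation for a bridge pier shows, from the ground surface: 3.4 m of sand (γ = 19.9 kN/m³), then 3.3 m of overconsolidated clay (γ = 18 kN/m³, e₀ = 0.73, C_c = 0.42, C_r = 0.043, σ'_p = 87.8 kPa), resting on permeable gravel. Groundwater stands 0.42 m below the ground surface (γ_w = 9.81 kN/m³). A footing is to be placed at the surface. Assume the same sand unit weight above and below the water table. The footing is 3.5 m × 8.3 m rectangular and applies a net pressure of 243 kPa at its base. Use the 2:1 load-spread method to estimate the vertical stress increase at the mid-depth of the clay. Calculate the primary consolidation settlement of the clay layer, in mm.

Mid-depth of clay below the ground surface: z = 3.4 + 3.3/2 = 5.05 m.
Total vertical stress at mid-clay: σ_v = 19.9×3.4 + 18×1.65 = 97.36 kPa.
Pore pressure: u = 9.81×(5.05 − 0.42) = 45.42 kPa.
Initial effective stress: σ'_0 = σ_v − u = 97.36 − 45.42 = 51.94 kPa.
Stress increase at mid-clay by the 2:1 spreading method:
Δσ = qBL/((B+z)(L+z)) = 243×3.5×8.3/((3.5+5.05)(8.3+5.05)) = 61.845 kPa
Final effective stress: σ'_f = 51.94 + 61.845 = 113.78 kPa.
σ'_f = 113.78 > σ'_p = 87.8 kPa, so the stress path crosses the preconsolidation pressure — recompression up to σ'_p, then virgin compression beyond:
S_c = H/(1+e₀)·[C_r·log₁₀(σ'_p/σ'_0) + C_c·log₁₀(σ'_f/σ'_p)]
    = 3.3/1.73 × [0.043×log₁₀(87.8/51.94) + 0.42×log₁₀(113.78/87.8)]
    = 1.9075 × [0.0098037 + 0.04728] = 0.1089 m

S_c ≈ 109 mm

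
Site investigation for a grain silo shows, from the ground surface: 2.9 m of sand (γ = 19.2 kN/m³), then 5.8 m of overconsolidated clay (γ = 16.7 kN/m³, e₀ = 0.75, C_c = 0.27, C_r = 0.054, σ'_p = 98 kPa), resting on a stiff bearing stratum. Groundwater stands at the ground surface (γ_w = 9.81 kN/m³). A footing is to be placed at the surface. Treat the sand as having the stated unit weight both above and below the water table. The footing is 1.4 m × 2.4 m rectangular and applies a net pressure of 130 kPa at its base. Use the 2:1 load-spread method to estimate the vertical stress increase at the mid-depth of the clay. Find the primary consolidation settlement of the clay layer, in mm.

S_c ≈ 11.3 mm

Mid-depth of clay below the ground surface: z = 2.9 + 5.8/2 = 5.8 m.
Total vertical stress at mid-clay: σ_v = 19.2×2.9 + 16.7×2.9 = 104.11 kPa.
Pore pressure: u = 9.81×(5.8 − 0) = 56.898 kPa.
Initial effective stress: σ'_0 = σ_v − u = 104.11 − 56.898 = 47.212 kPa.
Stress increase at mid-clay by the 2:1 spreading method:
Δσ = qBL/((B+z)(L+z)) = 130×1.4×2.4/((1.4+5.8)(2.4+5.8)) = 7.3984 kPa
Final effective stress: σ'_f = 47.212 + 7.3984 = 54.61 kPa.
σ'_f = 54.61 ≤ σ'_p = 98 kPa, so the clay remains overconsolidated and only the recompression index applies:
S_c = C_r·H/(1+e₀)·log₁₀(σ'_f/σ'_0) = 0.054×5.8/1.75×log₁₀(54.61/47.212)
    = 0.17897 × 0.06322 = 0.01131 m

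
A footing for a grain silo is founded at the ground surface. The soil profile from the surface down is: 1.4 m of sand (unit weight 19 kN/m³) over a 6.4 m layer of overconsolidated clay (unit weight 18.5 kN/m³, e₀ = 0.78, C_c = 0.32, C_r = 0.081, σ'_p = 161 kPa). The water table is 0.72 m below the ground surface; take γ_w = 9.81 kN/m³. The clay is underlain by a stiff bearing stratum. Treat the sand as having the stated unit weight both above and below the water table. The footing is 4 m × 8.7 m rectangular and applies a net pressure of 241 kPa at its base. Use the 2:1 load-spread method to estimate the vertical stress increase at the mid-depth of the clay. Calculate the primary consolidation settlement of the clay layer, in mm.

S_c ≈ 118 mm

Mid-depth of clay below the ground surface: z = 1.4 + 6.4/2 = 4.6 m.
Total vertical stress at mid-clay: σ_v = 19×1.4 + 18.5×3.2 = 85.8 kPa.
Pore pressure: u = 9.81×(4.6 − 0.72) = 38.063 kPa.
Initial effective stress: σ'_0 = σ_v − u = 85.8 − 38.063 = 47.737 kPa.
Stress increase at mid-clay by the 2:1 spreading method:
Δσ = qBL/((B+z)(L+z)) = 241×4×8.7/((4+4.6)(8.7+4.6)) = 73.324 kPa
Final effective stress: σ'_f = 47.737 + 73.324 = 121.06 kPa.
σ'_f = 121.06 ≤ σ'_p = 161 kPa, so the clay remains overconsolidated and only the recompression index applies:
S_c = C_r·H/(1+e₀)·log₁₀(σ'_f/σ'_0) = 0.081×6.4/1.78×log₁₀(121.06/47.737)
    = 0.29124 × 0.40415 = 0.1177 m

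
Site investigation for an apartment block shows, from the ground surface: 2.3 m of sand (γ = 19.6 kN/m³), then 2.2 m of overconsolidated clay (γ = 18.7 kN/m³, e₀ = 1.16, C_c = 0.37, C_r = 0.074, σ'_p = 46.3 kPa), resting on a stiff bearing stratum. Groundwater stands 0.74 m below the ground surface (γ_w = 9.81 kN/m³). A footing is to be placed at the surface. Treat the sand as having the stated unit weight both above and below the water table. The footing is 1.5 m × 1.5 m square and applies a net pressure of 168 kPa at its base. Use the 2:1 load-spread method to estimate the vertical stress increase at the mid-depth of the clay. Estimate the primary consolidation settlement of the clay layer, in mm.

S_c ≈ 34.2 mm

Mid-depth of clay below the ground surface: z = 2.3 + 2.2/2 = 3.4 m.
Total vertical stress at mid-clay: σ_v = 19.6×2.3 + 18.7×1.1 = 65.65 kPa.
Pore pressure: u = 9.81×(3.4 − 0.74) = 26.095 kPa.
Initial effective stress: σ'_0 = σ_v − u = 65.65 − 26.095 = 39.555 kPa.
Stress increase at mid-clay by the 2:1 spreading method:
Δσ = qBL/((B+z)(L+z)) = 168×1.5×1.5/((1.5+3.4)(1.5+3.4)) = 15.743 kPa
Final effective stress: σ'_f = 39.555 + 15.743 = 55.298 kPa.
σ'_f = 55.298 > σ'_p = 46.3 kPa, so the stress path crosses the preconsolidation pressure — recompression up to σ'_p, then virgin compression beyond:
S_c = H/(1+e₀)·[C_r·log₁₀(σ'_p/σ'_0) + C_c·log₁₀(σ'_f/σ'_p)]
    = 2.2/2.16 × [0.074×log₁₀(46.3/39.555) + 0.37×log₁₀(55.298/46.3)]
    = 1.0185 × [0.0050601 + 0.028538] = 0.03422 m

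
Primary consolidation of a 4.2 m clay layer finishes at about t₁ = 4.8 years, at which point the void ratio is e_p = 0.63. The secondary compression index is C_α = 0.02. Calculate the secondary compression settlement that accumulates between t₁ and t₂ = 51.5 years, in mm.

Secondary compression: S_s = C_α·H/(1+e_p)·log₁₀(t₂/t₁)
S_s = 0.02×4.2/(1+0.63)×log₁₀(51.5/4.8)
    = 0.05153 × 1.031 = 0.05311 m

S_s ≈ 53.1 mm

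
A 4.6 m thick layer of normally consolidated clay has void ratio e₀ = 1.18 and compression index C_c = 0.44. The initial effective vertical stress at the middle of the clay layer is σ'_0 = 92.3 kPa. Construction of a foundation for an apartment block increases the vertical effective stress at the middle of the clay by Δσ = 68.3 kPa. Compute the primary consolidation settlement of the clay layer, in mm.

Final effective stress: σ'_f = σ'_0 + Δσ = 92.3 + 68.3 = 160.6 kPa.
Normally consolidated clay, so the full stress increment lies on the virgin compression line:
S_c = C_c·H/(1+e₀)·log₁₀(σ'_f/σ'_0) = 0.44×4.6/(1+1.18)×log₁₀(160.6/92.3)
    = 0.92844 × 0.24054 = 0.2233 m

S_c ≈ 223 mm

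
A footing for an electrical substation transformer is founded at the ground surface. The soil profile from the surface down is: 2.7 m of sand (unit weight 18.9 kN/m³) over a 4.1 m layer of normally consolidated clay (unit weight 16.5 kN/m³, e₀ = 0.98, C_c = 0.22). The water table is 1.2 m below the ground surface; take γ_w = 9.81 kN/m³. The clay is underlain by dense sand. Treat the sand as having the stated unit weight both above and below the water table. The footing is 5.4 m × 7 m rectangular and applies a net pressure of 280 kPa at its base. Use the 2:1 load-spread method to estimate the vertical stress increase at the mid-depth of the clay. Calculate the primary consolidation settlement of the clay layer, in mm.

S_c ≈ 202 mm

Mid-depth of clay below the ground surface: z = 2.7 + 4.1/2 = 4.75 m.
Total vertical stress at mid-clay: σ_v = 18.9×2.7 + 16.5×2.05 = 84.855 kPa.
Pore pressure: u = 9.81×(4.75 − 1.2) = 34.825 kPa.
Initial effective stress: σ'_0 = σ_v − u = 84.855 − 34.825 = 50.03 kPa.
Stress increase at mid-clay by the 2:1 spreading method:
Δσ = qBL/((B+z)(L+z)) = 280×5.4×7/((5.4+4.75)(7+4.75)) = 88.745 kPa
Final effective stress: σ'_f = σ'_0 + Δσ = 50.03 + 88.745 = 138.78 kPa.
Normally consolidated clay, so the full stress increment lies on the virgin compression line:
S_c = C_c·H/(1+e₀)·log₁₀(σ'_f/σ'_0) = 0.22×4.1/(1+0.98)×log₁₀(138.78/50.03)
    = 0.45556 × 0.4431 = 0.2019 m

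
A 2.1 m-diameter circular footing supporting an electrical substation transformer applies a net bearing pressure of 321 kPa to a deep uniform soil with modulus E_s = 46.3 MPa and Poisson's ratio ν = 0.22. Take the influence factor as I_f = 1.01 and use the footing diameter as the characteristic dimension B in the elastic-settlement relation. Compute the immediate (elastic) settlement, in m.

S_e ≈ 0.014 m

Immediate (elastic) settlement: S_e = q·B·(1−ν²)/E_s · I_f.
E_s = 46.3 MPa = 46300 kPa.
S_e = 321 × 2.1 × (1 − 0.22²) / 46300 × 1.01
    = 321 × 2.1 × 0.9516 / 46300 × 1.01
    = 0.01399 m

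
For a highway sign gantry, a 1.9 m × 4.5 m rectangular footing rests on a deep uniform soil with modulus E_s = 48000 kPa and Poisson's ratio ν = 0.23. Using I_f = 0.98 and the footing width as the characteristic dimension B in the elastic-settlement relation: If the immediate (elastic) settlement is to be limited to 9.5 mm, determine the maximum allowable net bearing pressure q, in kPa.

q ≈ 259 kPa

S_e = q·B·(1−ν²)/E_s · I_f  ⇒  q = S_e·E_s / (B·(1−ν²)·I_f).
q = 0.0095 × 48000 / (1.9 × 0.9471 × 0.98) = 258.6 kPa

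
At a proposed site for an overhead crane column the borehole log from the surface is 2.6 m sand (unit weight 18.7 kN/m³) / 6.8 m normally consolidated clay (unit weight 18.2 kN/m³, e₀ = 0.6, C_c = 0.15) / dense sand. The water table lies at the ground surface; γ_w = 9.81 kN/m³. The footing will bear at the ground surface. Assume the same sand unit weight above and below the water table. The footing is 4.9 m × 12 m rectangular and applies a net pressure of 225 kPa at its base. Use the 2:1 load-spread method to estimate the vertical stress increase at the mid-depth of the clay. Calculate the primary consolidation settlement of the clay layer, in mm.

S_c ≈ 231 mm

Mid-depth of clay below the ground surface: z = 2.6 + 6.8/2 = 6 m.
Total vertical stress at mid-clay: σ_v = 18.7×2.6 + 18.2×3.4 = 110.5 kPa.
Pore pressure: u = 9.81×(6 − 0) = 58.86 kPa.
Initial effective stress: σ'_0 = σ_v − u = 110.5 − 58.86 = 51.64 kPa.
Stress increase at mid-clay by the 2:1 spreading method:
Δσ = qBL/((B+z)(L+z)) = 225×4.9×12/((4.9+6)(12+6)) = 67.431 kPa
Final effective stress: σ'_f = σ'_0 + Δσ = 51.64 + 67.431 = 119.07 kPa.
Normally consolidated clay, so the full stress increment lies on the virgin compression line:
S_c = C_c·H/(1+e₀)·log₁₀(σ'_f/σ'_0) = 0.15×6.8/(1+0.6)×log₁₀(119.07/51.64)
    = 0.6375 × 0.36282 = 0.2313 m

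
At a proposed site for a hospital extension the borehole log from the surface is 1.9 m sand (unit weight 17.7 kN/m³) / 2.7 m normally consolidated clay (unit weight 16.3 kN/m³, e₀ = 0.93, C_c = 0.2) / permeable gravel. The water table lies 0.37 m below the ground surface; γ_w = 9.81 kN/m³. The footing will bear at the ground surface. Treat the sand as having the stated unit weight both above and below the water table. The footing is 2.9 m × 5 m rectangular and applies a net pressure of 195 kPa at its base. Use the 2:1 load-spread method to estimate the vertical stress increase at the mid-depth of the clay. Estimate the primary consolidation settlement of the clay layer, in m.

Mid-depth of clay below the ground surface: z = 1.9 + 2.7/2 = 3.25 m.
Total vertical stress at mid-clay: σ_v = 17.7×1.9 + 16.3×1.35 = 55.635 kPa.
Pore pressure: u = 9.81×(3.25 − 0.37) = 28.253 kPa.
Initial effective stress: σ'_0 = σ_v − u = 55.635 − 28.253 = 27.382 kPa.
Stress increase at mid-clay by the 2:1 spreading method:
Δσ = qBL/((B+z)(L+z)) = 195×2.9×5/((2.9+3.25)(5+3.25)) = 55.728 kPa
Final effective stress: σ'_f = σ'_0 + Δσ = 27.382 + 55.728 = 83.11 kPa.
Normally consolidated clay, so the full stress increment lies on the virgin compression line:
S_c = C_c·H/(1+e₀)·log₁₀(σ'_f/σ'_0) = 0.2×2.7/(1+0.93)×log₁₀(83.11/27.382)
    = 0.27979 × 0.48219 = 0.1349 m

S_c ≈ 0.135 m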